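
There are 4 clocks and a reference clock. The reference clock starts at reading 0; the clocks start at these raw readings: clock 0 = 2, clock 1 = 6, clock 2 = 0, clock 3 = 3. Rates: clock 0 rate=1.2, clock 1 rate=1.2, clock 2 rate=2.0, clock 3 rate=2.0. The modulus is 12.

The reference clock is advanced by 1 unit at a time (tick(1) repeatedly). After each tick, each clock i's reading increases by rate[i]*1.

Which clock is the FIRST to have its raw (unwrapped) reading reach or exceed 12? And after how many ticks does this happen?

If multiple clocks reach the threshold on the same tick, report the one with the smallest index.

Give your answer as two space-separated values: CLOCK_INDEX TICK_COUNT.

clock 0: start=2, rate=1.2, needs 12-2 = 10; ticks = ceil(10/1.2) = ceil(8.3333) = 9; reading at tick 9 = 2 + 1.2*9 = 12.8000
clock 1: start=6, rate=1.2, needs 12-6 = 6; ticks = ceil(6/1.2) = ceil(5.0000) = 5; reading at tick 5 = 6 + 1.2*5 = 12.0000
clock 2: start=0, rate=2.0, needs 12-0 = 12; ticks = ceil(12/2.0) = ceil(6.0000) = 6; reading at tick 6 = 0 + 2.0*6 = 12.0000
clock 3: start=3, rate=2.0, needs 12-3 = 9; ticks = ceil(9/2.0) = ceil(4.5000) = 5; reading at tick 5 = 3 + 2.0*5 = 13.0000
Minimum tick count = 5; winners = [1, 3]; smallest index = 1

Answer: 1 5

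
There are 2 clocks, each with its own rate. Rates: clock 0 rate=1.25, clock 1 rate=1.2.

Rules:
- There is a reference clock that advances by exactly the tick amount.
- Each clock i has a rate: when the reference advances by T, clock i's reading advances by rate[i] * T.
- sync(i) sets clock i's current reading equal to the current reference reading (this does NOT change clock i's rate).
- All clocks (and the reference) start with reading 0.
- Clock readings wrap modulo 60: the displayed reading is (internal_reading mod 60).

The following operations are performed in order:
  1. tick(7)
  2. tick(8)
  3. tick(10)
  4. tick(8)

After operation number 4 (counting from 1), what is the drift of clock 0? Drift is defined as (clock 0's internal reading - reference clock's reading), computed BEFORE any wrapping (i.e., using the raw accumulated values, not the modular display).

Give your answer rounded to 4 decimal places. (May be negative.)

After op 1 tick(7): ref=7.0000 raw=[8.7500 8.4000]
After op 2 tick(8): ref=15.0000 raw=[18.7500 18.0000]
After op 3 tick(10): ref=25.0000 raw=[31.2500 30.0000]
After op 4 tick(8): ref=33.0000 raw=[41.2500 39.6000]
Drift of clock 0 after op 4: 41.2500 - 33.0000 = 8.2500

Answer: 8.2500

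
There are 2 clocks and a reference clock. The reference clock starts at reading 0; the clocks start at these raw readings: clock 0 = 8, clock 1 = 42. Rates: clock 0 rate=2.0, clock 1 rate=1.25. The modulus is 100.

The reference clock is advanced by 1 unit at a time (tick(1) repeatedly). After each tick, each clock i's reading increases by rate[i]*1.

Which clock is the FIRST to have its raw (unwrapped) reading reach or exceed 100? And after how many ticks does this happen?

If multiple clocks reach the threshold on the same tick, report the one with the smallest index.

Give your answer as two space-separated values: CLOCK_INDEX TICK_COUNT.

Answer: 0 46

Derivation:
clock 0: start=8, rate=2.0, needs 100-8 = 92; ticks = ceil(92/2.0) = ceil(46.0000) = 46; reading at tick 46 = 8 + 2.0*46 = 100.0000
clock 1: start=42, rate=1.25, needs 100-42 = 58; ticks = ceil(58/1.25) = ceil(46.4000) = 47; reading at tick 47 = 42 + 1.25*47 = 100.7500
Minimum tick count = 46; winners = [0]; smallest index = 0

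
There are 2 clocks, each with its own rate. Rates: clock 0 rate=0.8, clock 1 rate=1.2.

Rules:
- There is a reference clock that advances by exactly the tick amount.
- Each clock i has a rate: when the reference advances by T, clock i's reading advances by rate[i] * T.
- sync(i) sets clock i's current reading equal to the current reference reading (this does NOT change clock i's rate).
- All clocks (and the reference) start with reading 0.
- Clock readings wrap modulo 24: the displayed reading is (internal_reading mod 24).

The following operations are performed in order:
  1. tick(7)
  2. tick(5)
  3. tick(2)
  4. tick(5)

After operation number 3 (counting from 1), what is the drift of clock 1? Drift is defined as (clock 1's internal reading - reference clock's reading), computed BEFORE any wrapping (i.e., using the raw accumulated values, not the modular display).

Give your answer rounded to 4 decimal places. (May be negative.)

Answer: 2.8000

Derivation:
After op 1 tick(7): ref=7.0000 raw=[5.6000 8.4000]
After op 2 tick(5): ref=12.0000 raw=[9.6000 14.4000]
After op 3 tick(2): ref=14.0000 raw=[11.2000 16.8000]
Drift of clock 1 after op 3: 16.8000 - 14.0000 = 2.8000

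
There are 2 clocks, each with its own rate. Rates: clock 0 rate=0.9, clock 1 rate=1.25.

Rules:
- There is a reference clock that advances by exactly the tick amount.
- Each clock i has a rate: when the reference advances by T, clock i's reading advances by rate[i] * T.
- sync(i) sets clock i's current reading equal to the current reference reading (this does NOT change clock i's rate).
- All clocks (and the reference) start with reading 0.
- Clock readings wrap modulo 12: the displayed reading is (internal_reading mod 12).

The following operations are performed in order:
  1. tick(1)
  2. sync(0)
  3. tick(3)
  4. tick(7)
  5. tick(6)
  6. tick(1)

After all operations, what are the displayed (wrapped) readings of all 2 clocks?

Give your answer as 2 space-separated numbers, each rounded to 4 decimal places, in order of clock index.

Answer: 4.3000 10.5000

Derivation:
After op 1 tick(1): ref=1.0000 raw=[0.9000 1.2500]
After op 2 sync(0): ref=1.0000 raw=[1.0000 1.2500]
After op 3 tick(3): ref=4.0000 raw=[3.7000 5.0000]
After op 4 tick(7): ref=11.0000 raw=[10.0000 13.7500]
After op 5 tick(6): ref=17.0000 raw=[15.4000 21.2500]
After op 6 tick(1): ref=18.0000 raw=[16.3000 22.5000]
Wrap final raw readings (mod 12): 16.3000 mod 12 = 4.3000; 22.5000 mod 12 = 10.5000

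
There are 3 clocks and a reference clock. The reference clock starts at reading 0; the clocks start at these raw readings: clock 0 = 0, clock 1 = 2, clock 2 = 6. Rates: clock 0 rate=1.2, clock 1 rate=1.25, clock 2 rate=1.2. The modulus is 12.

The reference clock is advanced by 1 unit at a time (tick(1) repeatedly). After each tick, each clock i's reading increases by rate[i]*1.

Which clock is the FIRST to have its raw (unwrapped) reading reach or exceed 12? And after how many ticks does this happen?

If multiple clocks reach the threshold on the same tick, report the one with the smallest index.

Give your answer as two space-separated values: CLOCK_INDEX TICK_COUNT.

Answer: 2 5

Derivation:
clock 0: start=0, rate=1.2, needs 12-0 = 12; ticks = ceil(12/1.2) = ceil(10.0000) = 10; reading at tick 10 = 0 + 1.2*10 = 12.0000
clock 1: start=2, rate=1.25, needs 12-2 = 10; ticks = ceil(10/1.25) = ceil(8.0000) = 8; reading at tick 8 = 2 + 1.25*8 = 12.0000
clock 2: start=6, rate=1.2, needs 12-6 = 6; ticks = ceil(6/1.2) = ceil(5.0000) = 5; reading at tick 5 = 6 + 1.2*5 = 12.0000
Minimum tick count = 5; winners = [2]; smallest index = 2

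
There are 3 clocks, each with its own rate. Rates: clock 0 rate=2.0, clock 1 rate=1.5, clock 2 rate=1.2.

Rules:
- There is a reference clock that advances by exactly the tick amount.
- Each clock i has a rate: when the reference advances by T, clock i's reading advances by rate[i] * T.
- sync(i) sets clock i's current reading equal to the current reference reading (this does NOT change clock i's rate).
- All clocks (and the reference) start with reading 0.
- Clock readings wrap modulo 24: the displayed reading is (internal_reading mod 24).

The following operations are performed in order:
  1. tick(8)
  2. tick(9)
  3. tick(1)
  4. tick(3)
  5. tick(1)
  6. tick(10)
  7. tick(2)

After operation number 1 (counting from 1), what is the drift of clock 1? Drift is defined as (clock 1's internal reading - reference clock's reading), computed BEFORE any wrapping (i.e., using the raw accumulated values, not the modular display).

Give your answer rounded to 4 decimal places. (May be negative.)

After op 1 tick(8): ref=8.0000 raw=[16.0000 12.0000 9.6000]
Drift of clock 1 after op 1: 12.0000 - 8.0000 = 4.0000

Answer: 4.0000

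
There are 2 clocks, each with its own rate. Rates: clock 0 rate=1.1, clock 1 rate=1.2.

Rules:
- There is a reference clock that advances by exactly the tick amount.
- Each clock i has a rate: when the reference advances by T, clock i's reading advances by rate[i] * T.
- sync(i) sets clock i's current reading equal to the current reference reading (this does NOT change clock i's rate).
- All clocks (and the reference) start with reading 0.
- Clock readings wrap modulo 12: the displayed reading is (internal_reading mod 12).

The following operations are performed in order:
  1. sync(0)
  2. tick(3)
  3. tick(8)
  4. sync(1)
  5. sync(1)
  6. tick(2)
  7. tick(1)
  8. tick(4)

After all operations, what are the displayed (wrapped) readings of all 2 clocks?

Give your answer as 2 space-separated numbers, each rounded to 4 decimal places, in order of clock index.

Answer: 7.8000 7.4000

Derivation:
After op 1 sync(0): ref=0.0000 raw=[0.0000 0.0000]
After op 2 tick(3): ref=3.0000 raw=[3.3000 3.6000]
After op 3 tick(8): ref=11.0000 raw=[12.1000 13.2000]
After op 4 sync(1): ref=11.0000 raw=[12.1000 11.0000]
After op 5 sync(1): ref=11.0000 raw=[12.1000 11.0000]
After op 6 tick(2): ref=13.0000 raw=[14.3000 13.4000]
After op 7 tick(1): ref=14.0000 raw=[15.4000 14.6000]
After op 8 tick(4): ref=18.0000 raw=[19.8000 19.4000]
Wrap final raw readings (mod 12): 19.8000 mod 12 = 7.8000; 19.4000 mod 12 = 7.4000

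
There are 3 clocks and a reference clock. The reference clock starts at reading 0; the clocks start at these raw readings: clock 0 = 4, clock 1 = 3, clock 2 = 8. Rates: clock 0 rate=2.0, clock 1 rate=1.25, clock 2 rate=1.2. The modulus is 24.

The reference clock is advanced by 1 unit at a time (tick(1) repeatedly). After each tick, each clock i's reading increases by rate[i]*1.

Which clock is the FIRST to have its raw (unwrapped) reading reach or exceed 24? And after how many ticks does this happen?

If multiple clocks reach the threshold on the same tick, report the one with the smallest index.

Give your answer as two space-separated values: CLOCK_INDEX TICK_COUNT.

Answer: 0 10

Derivation:
clock 0: start=4, rate=2.0, needs 24-4 = 20; ticks = ceil(20/2.0) = ceil(10.0000) = 10; reading at tick 10 = 4 + 2.0*10 = 24.0000
clock 1: start=3, rate=1.25, needs 24-3 = 21; ticks = ceil(21/1.25) = ceil(16.8000) = 17; reading at tick 17 = 3 + 1.25*17 = 24.2500
clock 2: start=8, rate=1.2, needs 24-8 = 16; ticks = ceil(16/1.2) = ceil(13.3333) = 14; reading at tick 14 = 8 + 1.2*14 = 24.8000
Minimum tick count = 10; winners = [0]; smallest index = 0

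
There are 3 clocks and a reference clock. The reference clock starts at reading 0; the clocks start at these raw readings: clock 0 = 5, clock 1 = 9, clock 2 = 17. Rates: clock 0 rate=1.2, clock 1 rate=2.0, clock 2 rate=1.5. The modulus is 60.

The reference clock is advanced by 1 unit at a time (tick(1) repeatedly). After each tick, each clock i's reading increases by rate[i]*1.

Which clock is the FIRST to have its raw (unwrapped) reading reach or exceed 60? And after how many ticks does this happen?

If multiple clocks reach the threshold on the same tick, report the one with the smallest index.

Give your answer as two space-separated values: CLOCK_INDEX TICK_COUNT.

clock 0: start=5, rate=1.2, needs 60-5 = 55; ticks = ceil(55/1.2) = ceil(45.8333) = 46; reading at tick 46 = 5 + 1.2*46 = 60.2000
clock 1: start=9, rate=2.0, needs 60-9 = 51; ticks = ceil(51/2.0) = ceil(25.5000) = 26; reading at tick 26 = 9 + 2.0*26 = 61.0000
clock 2: start=17, rate=1.5, needs 60-17 = 43; ticks = ceil(43/1.5) = ceil(28.6667) = 29; reading at tick 29 = 17 + 1.5*29 = 60.5000
Minimum tick count = 26; winners = [1]; smallest index = 1

Answer: 1 26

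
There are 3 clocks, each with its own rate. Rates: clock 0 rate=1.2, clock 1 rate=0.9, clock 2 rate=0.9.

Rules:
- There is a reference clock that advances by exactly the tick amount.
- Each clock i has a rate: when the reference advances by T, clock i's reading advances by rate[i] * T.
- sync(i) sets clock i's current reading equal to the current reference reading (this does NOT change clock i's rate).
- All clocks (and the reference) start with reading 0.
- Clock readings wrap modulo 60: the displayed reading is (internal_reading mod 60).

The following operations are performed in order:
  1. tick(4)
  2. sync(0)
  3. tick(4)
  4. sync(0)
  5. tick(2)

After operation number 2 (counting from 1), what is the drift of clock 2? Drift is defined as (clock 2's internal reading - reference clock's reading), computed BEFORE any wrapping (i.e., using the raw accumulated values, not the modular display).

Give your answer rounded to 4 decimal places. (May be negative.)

Answer: -0.4000

Derivation:
After op 1 tick(4): ref=4.0000 raw=[4.8000 3.6000 3.6000]
After op 2 sync(0): ref=4.0000 raw=[4.0000 3.6000 3.6000]
Drift of clock 2 after op 2: 3.6000 - 4.0000 = -0.4000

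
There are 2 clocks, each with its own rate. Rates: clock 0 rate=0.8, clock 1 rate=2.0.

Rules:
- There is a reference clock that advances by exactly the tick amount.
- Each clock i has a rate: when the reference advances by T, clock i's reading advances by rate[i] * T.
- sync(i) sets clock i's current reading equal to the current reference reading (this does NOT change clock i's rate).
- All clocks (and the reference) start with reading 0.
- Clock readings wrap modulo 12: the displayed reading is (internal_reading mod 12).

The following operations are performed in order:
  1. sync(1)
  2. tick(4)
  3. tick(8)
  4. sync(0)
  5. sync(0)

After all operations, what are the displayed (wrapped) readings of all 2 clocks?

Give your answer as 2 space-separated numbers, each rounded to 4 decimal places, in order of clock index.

Answer: 0.0000 0.0000

Derivation:
After op 1 sync(1): ref=0.0000 raw=[0.0000 0.0000]
After op 2 tick(4): ref=4.0000 raw=[3.2000 8.0000]
After op 3 tick(8): ref=12.0000 raw=[9.6000 24.0000]
After op 4 sync(0): ref=12.0000 raw=[12.0000 24.0000]
After op 5 sync(0): ref=12.0000 raw=[12.0000 24.0000]
Wrap final raw readings (mod 12): 12.0000 mod 12 = 0.0000; 24.0000 mod 12 = 0.0000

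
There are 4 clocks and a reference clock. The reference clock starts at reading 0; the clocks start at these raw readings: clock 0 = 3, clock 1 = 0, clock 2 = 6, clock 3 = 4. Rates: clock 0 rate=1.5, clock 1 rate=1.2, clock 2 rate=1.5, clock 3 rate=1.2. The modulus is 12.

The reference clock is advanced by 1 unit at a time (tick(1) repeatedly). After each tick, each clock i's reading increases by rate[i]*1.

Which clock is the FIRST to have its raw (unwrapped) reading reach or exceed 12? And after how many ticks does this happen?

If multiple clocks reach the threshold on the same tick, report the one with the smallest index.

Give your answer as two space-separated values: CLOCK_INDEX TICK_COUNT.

clock 0: start=3, rate=1.5, needs 12-3 = 9; ticks = ceil(9/1.5) = ceil(6.0000) = 6; reading at tick 6 = 3 + 1.5*6 = 12.0000
clock 1: start=0, rate=1.2, needs 12-0 = 12; ticks = ceil(12/1.2) = ceil(10.0000) = 10; reading at tick 10 = 0 + 1.2*10 = 12.0000
clock 2: start=6, rate=1.5, needs 12-6 = 6; ticks = ceil(6/1.5) = ceil(4.0000) = 4; reading at tick 4 = 6 + 1.5*4 = 12.0000
clock 3: start=4, rate=1.2, needs 12-4 = 8; ticks = ceil(8/1.2) = ceil(6.6667) = 7; reading at tick 7 = 4 + 1.2*7 = 12.4000
Minimum tick count = 4; winners = [2]; smallest index = 2

Answer: 2 4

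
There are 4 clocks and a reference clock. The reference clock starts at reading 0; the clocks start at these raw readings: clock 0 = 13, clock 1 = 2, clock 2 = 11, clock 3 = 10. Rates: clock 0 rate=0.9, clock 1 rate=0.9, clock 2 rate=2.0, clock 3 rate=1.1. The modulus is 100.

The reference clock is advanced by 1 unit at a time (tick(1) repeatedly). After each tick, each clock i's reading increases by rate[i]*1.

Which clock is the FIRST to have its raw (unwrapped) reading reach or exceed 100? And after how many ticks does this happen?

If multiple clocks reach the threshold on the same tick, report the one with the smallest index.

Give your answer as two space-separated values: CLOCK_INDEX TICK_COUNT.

Answer: 2 45

Derivation:
clock 0: start=13, rate=0.9, needs 100-13 = 87; ticks = ceil(87/0.9) = ceil(96.6667) = 97; reading at tick 97 = 13 + 0.9*97 = 100.3000
clock 1: start=2, rate=0.9, needs 100-2 = 98; ticks = ceil(98/0.9) = ceil(108.8889) = 109; reading at tick 109 = 2 + 0.9*109 = 100.1000
clock 2: start=11, rate=2.0, needs 100-11 = 89; ticks = ceil(89/2.0) = ceil(44.5000) = 45; reading at tick 45 = 11 + 2.0*45 = 101.0000
clock 3: start=10, rate=1.1, needs 100-10 = 90; ticks = ceil(90/1.1) = ceil(81.8182) = 82; reading at tick 82 = 10 + 1.1*82 = 100.2000
Minimum tick count = 45; winners = [2]; smallest index = 2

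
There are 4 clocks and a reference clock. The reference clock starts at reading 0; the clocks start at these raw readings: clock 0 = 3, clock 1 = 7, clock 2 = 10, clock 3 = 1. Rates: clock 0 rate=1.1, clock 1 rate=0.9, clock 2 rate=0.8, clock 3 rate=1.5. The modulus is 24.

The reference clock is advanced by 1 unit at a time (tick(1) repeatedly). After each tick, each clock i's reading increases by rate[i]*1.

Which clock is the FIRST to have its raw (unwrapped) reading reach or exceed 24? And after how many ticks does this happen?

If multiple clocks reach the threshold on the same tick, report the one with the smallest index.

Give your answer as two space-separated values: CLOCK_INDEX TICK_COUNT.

Answer: 3 16

Derivation:
clock 0: start=3, rate=1.1, needs 24-3 = 21; ticks = ceil(21/1.1) = ceil(19.0909) = 20; reading at tick 20 = 3 + 1.1*20 = 25.0000
clock 1: start=7, rate=0.9, needs 24-7 = 17; ticks = ceil(17/0.9) = ceil(18.8889) = 19; reading at tick 19 = 7 + 0.9*19 = 24.1000
clock 2: start=10, rate=0.8, needs 24-10 = 14; ticks = ceil(14/0.8) = ceil(17.5000) = 18; reading at tick 18 = 10 + 0.8*18 = 24.4000
clock 3: start=1, rate=1.5, needs 24-1 = 23; ticks = ceil(23/1.5) = ceil(15.3333) = 16; reading at tick 16 = 1 + 1.5*16 = 25.0000
Minimum tick count = 16; winners = [3]; smallest index = 3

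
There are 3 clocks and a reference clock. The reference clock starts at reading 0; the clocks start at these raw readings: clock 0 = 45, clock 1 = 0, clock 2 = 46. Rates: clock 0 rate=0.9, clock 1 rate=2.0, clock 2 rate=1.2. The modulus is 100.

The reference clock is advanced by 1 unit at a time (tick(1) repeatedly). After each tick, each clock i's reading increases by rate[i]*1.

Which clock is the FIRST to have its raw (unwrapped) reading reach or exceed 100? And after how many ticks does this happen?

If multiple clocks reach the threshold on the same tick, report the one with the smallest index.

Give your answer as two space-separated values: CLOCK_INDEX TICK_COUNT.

Answer: 2 45

Derivation:
clock 0: start=45, rate=0.9, needs 100-45 = 55; ticks = ceil(55/0.9) = ceil(61.1111) = 62; reading at tick 62 = 45 + 0.9*62 = 100.8000
clock 1: start=0, rate=2.0, needs 100-0 = 100; ticks = ceil(100/2.0) = ceil(50.0000) = 50; reading at tick 50 = 0 + 2.0*50 = 100.0000
clock 2: start=46, rate=1.2, needs 100-46 = 54; ticks = ceil(54/1.2) = ceil(45.0000) = 45; reading at tick 45 = 46 + 1.2*45 = 100.0000
Minimum tick count = 45; winners = [2]; smallest index = 2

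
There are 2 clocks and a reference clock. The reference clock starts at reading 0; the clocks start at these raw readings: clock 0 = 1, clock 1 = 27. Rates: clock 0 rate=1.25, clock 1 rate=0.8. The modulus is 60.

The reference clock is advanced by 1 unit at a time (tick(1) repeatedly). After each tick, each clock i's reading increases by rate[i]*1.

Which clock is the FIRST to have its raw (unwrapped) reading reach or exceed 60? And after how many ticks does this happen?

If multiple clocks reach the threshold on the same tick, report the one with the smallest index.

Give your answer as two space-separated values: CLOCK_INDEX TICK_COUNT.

clock 0: start=1, rate=1.25, needs 60-1 = 59; ticks = ceil(59/1.25) = ceil(47.2000) = 48; reading at tick 48 = 1 + 1.25*48 = 61.0000
clock 1: start=27, rate=0.8, needs 60-27 = 33; ticks = ceil(33/0.8) = ceil(41.2500) = 42; reading at tick 42 = 27 + 0.8*42 = 60.6000
Minimum tick count = 42; winners = [1]; smallest index = 1

Answer: 1 42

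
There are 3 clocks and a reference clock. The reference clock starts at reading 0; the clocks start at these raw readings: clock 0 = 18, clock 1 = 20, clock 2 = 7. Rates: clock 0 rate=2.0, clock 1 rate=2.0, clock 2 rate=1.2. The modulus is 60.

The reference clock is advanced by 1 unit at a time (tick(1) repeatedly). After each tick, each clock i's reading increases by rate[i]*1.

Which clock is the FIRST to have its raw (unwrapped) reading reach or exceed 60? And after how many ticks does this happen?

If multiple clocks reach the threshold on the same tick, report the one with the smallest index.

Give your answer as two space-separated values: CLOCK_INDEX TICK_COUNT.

Answer: 1 20

Derivation:
clock 0: start=18, rate=2.0, needs 60-18 = 42; ticks = ceil(42/2.0) = ceil(21.0000) = 21; reading at tick 21 = 18 + 2.0*21 = 60.0000
clock 1: start=20, rate=2.0, needs 60-20 = 40; ticks = ceil(40/2.0) = ceil(20.0000) = 20; reading at tick 20 = 20 + 2.0*20 = 60.0000
clock 2: start=7, rate=1.2, needs 60-7 = 53; ticks = ceil(53/1.2) = ceil(44.1667) = 45; reading at tick 45 = 7 + 1.2*45 = 61.0000
Minimum tick count = 20; winners = [1]; smallest index = 1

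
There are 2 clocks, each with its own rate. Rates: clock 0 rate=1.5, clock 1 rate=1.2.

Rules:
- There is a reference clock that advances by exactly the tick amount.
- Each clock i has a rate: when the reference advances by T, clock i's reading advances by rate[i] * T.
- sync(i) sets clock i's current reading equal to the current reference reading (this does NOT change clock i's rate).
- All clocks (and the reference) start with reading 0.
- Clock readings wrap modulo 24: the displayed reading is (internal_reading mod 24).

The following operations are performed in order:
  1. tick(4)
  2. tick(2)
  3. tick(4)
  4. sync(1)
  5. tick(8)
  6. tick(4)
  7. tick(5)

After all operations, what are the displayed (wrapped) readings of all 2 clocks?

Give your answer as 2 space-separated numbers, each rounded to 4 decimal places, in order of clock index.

Answer: 16.5000 6.4000

Derivation:
After op 1 tick(4): ref=4.0000 raw=[6.0000 4.8000]
After op 2 tick(2): ref=6.0000 raw=[9.0000 7.2000]
After op 3 tick(4): ref=10.0000 raw=[15.0000 12.0000]
After op 4 sync(1): ref=10.0000 raw=[15.0000 10.0000]
After op 5 tick(8): ref=18.0000 raw=[27.0000 19.6000]
After op 6 tick(4): ref=22.0000 raw=[33.0000 24.4000]
After op 7 tick(5): ref=27.0000 raw=[40.5000 30.4000]
Wrap final raw readings (mod 24): 40.5000 mod 24 = 16.5000; 30.4000 mod 24 = 6.4000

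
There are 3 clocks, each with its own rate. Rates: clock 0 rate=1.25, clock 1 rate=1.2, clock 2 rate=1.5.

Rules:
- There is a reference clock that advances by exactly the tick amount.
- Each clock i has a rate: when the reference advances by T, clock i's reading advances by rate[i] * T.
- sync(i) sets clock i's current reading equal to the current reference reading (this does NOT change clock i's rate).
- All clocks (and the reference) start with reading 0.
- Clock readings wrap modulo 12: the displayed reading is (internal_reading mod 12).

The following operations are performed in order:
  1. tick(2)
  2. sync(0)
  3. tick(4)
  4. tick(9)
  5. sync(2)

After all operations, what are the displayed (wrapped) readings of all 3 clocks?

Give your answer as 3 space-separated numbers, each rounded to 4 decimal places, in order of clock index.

Answer: 6.2500 6.0000 3.0000

Derivation:
After op 1 tick(2): ref=2.0000 raw=[2.5000 2.4000 3.0000]
After op 2 sync(0): ref=2.0000 raw=[2.0000 2.4000 3.0000]
After op 3 tick(4): ref=6.0000 raw=[7.0000 7.2000 9.0000]
After op 4 tick(9): ref=15.0000 raw=[18.2500 18.0000 22.5000]
After op 5 sync(2): ref=15.0000 raw=[18.2500 18.0000 15.0000]
Wrap final raw readings (mod 12): 18.2500 mod 12 = 6.2500; 18.0000 mod 12 = 6.0000; 15.0000 mod 12 = 3.0000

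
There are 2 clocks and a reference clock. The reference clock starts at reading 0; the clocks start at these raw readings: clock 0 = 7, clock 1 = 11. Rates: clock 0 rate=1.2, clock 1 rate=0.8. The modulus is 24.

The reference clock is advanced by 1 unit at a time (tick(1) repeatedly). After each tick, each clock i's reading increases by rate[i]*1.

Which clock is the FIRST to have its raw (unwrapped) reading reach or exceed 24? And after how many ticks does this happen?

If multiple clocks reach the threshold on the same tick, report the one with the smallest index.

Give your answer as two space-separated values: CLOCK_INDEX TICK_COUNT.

Answer: 0 15

Derivation:
clock 0: start=7, rate=1.2, needs 24-7 = 17; ticks = ceil(17/1.2) = ceil(14.1667) = 15; reading at tick 15 = 7 + 1.2*15 = 25.0000
clock 1: start=11, rate=0.8, needs 24-11 = 13; ticks = ceil(13/0.8) = ceil(16.2500) = 17; reading at tick 17 = 11 + 0.8*17 = 24.6000
Minimum tick count = 15; winners = [0]; smallest index = 0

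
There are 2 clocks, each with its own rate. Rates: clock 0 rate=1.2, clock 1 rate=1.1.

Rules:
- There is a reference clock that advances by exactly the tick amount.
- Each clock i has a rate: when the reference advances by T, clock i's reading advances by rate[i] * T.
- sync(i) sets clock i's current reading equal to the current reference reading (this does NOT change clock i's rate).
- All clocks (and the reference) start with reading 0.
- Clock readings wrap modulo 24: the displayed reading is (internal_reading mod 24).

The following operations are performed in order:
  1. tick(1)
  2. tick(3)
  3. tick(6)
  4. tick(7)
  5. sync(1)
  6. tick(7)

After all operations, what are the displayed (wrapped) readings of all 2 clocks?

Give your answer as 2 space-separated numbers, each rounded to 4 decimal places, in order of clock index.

Answer: 4.8000 0.7000

Derivation:
After op 1 tick(1): ref=1.0000 raw=[1.2000 1.1000]
After op 2 tick(3): ref=4.0000 raw=[4.8000 4.4000]
After op 3 tick(6): ref=10.0000 raw=[12.0000 11.0000]
After op 4 tick(7): ref=17.0000 raw=[20.4000 18.7000]
After op 5 sync(1): ref=17.0000 raw=[20.4000 17.0000]
After op 6 tick(7): ref=24.0000 raw=[28.8000 24.7000]
Wrap final raw readings (mod 24): 28.8000 mod 24 = 4.8000; 24.7000 mod 24 = 0.7000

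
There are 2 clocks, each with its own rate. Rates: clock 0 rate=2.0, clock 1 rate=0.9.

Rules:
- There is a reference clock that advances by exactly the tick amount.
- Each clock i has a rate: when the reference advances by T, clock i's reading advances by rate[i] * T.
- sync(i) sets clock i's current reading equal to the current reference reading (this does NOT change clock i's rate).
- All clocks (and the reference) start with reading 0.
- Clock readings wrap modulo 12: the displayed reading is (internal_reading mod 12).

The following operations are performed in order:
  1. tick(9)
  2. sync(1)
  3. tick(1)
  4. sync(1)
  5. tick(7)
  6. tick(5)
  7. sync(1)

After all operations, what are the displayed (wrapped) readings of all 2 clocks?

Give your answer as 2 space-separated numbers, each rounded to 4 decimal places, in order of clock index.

After op 1 tick(9): ref=9.0000 raw=[18.0000 8.1000]
After op 2 sync(1): ref=9.0000 raw=[18.0000 9.0000]
After op 3 tick(1): ref=10.0000 raw=[20.0000 9.9000]
After op 4 sync(1): ref=10.0000 raw=[20.0000 10.0000]
After op 5 tick(7): ref=17.0000 raw=[34.0000 16.3000]
After op 6 tick(5): ref=22.0000 raw=[44.0000 20.8000]
After op 7 sync(1): ref=22.0000 raw=[44.0000 22.0000]
Wrap final raw readings (mod 12): 44.0000 mod 12 = 8.0000; 22.0000 mod 12 = 10.0000

Answer: 8.0000 10.0000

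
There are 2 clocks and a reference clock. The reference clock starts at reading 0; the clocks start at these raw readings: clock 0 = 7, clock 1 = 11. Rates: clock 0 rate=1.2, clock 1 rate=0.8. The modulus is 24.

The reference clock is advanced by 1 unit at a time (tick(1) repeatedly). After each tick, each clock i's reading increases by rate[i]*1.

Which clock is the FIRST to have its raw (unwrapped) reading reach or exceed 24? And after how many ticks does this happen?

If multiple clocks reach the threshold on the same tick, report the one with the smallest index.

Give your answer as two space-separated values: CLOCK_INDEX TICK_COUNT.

Answer: 0 15

Derivation:
clock 0: start=7, rate=1.2, needs 24-7 = 17; ticks = ceil(17/1.2) = ceil(14.1667) = 15; reading at tick 15 = 7 + 1.2*15 = 25.0000
clock 1: start=11, rate=0.8, needs 24-11 = 13; ticks = ceil(13/0.8) = ceil(16.2500) = 17; reading at tick 17 = 11 + 0.8*17 = 24.6000
Minimum tick count = 15; winners = [0]; smallest index = 0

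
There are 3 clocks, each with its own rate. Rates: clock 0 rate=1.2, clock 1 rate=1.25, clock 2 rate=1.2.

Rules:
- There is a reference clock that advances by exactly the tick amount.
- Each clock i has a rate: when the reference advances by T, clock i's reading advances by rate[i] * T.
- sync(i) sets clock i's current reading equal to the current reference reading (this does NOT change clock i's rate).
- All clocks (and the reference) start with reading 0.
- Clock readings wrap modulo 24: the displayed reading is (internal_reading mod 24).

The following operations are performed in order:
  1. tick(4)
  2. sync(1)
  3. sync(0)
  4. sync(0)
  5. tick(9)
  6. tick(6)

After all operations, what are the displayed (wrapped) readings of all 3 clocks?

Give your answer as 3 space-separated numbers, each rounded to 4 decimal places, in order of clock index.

After op 1 tick(4): ref=4.0000 raw=[4.8000 5.0000 4.8000]
After op 2 sync(1): ref=4.0000 raw=[4.8000 4.0000 4.8000]
After op 3 sync(0): ref=4.0000 raw=[4.0000 4.0000 4.8000]
After op 4 sync(0): ref=4.0000 raw=[4.0000 4.0000 4.8000]
After op 5 tick(9): ref=13.0000 raw=[14.8000 15.2500 15.6000]
After op 6 tick(6): ref=19.0000 raw=[22.0000 22.7500 22.8000]
Wrap final raw readings (mod 24): 22.0000 mod 24 = 22.0000; 22.7500 mod 24 = 22.7500; 22.8000 mod 24 = 22.8000

Answer: 22.0000 22.7500 22.8000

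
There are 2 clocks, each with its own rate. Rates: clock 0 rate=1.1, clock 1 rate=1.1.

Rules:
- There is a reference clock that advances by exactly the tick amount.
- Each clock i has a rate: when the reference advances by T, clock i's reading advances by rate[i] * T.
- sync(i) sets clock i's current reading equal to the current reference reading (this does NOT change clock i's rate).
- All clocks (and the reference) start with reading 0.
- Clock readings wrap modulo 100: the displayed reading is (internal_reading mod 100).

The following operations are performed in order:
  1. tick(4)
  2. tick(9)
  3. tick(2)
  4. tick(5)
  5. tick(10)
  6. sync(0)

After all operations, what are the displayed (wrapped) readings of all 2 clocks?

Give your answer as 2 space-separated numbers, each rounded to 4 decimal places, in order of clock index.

Answer: 30.0000 33.0000

Derivation:
After op 1 tick(4): ref=4.0000 raw=[4.4000 4.4000]
After op 2 tick(9): ref=13.0000 raw=[14.3000 14.3000]
After op 3 tick(2): ref=15.0000 raw=[16.5000 16.5000]
After op 4 tick(5): ref=20.0000 raw=[22.0000 22.0000]
After op 5 tick(10): ref=30.0000 raw=[33.0000 33.0000]
After op 6 sync(0): ref=30.0000 raw=[30.0000 33.0000]
Wrap final raw readings (mod 100): 30.0000 mod 100 = 30.0000; 33.0000 mod 100 = 33.0000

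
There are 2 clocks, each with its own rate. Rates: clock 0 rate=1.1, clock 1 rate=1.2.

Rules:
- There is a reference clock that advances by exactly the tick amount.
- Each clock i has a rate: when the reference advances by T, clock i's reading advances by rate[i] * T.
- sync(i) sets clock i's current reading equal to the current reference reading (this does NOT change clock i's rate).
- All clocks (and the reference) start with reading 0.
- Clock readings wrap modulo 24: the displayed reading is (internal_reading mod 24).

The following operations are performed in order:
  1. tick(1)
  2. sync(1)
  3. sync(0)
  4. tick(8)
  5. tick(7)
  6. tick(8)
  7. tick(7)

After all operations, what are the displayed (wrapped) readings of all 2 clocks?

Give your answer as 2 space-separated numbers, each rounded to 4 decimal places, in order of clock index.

Answer: 10.0000 13.0000

Derivation:
After op 1 tick(1): ref=1.0000 raw=[1.1000 1.2000]
After op 2 sync(1): ref=1.0000 raw=[1.1000 1.0000]
After op 3 sync(0): ref=1.0000 raw=[1.0000 1.0000]
After op 4 tick(8): ref=9.0000 raw=[9.8000 10.6000]
After op 5 tick(7): ref=16.0000 raw=[17.5000 19.0000]
After op 6 tick(8): ref=24.0000 raw=[26.3000 28.6000]
After op 7 tick(7): ref=31.0000 raw=[34.0000 37.0000]
Wrap final raw readings (mod 24): 34.0000 mod 24 = 10.0000; 37.0000 mod 24 = 13.0000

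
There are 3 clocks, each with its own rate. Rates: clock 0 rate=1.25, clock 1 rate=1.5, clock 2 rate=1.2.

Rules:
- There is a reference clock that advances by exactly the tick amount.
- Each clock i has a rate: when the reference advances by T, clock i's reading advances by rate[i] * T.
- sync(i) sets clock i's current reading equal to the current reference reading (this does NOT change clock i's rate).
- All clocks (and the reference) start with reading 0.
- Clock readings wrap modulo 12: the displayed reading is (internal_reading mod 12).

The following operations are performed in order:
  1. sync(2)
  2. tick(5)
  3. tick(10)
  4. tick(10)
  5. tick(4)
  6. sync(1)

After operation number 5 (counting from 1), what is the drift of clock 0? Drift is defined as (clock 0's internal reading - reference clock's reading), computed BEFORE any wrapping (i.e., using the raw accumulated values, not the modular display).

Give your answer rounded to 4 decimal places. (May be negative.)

Answer: 7.2500

Derivation:
After op 1 sync(2): ref=0.0000 raw=[0.0000 0.0000 0.0000]
After op 2 tick(5): ref=5.0000 raw=[6.2500 7.5000 6.0000]
After op 3 tick(10): ref=15.0000 raw=[18.7500 22.5000 18.0000]
After op 4 tick(10): ref=25.0000 raw=[31.2500 37.5000 30.0000]
After op 5 tick(4): ref=29.0000 raw=[36.2500 43.5000 34.8000]
Drift of clock 0 after op 5: 36.2500 - 29.0000 = 7.2500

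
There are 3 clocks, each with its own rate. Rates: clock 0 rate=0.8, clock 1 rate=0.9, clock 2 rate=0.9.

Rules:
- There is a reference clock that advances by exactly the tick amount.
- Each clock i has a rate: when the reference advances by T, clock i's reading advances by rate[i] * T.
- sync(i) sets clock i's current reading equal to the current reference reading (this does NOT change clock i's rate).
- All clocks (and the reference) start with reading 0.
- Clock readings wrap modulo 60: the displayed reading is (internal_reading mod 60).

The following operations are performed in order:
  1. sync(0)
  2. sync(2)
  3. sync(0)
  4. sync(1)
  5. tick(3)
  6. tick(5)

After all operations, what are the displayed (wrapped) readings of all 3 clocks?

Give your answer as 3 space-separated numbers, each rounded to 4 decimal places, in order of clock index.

After op 1 sync(0): ref=0.0000 raw=[0.0000 0.0000 0.0000]
After op 2 sync(2): ref=0.0000 raw=[0.0000 0.0000 0.0000]
After op 3 sync(0): ref=0.0000 raw=[0.0000 0.0000 0.0000]
After op 4 sync(1): ref=0.0000 raw=[0.0000 0.0000 0.0000]
After op 5 tick(3): ref=3.0000 raw=[2.4000 2.7000 2.7000]
After op 6 tick(5): ref=8.0000 raw=[6.4000 7.2000 7.2000]
Wrap final raw readings (mod 60): 6.4000 mod 60 = 6.4000; 7.2000 mod 60 = 7.2000; 7.2000 mod 60 = 7.2000

Answer: 6.4000 7.2000 7.2000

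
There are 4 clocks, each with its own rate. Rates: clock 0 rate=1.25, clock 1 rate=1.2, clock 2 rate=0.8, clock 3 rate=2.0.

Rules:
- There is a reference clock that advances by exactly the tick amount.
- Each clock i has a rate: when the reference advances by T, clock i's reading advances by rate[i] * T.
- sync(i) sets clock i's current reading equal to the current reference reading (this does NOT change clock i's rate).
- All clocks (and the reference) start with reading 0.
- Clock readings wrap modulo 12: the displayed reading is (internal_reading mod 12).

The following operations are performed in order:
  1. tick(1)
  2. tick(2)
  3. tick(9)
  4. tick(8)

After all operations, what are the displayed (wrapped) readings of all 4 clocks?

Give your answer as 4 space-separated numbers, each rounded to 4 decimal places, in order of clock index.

Answer: 1.0000 0.0000 4.0000 4.0000

Derivation:
After op 1 tick(1): ref=1.0000 raw=[1.2500 1.2000 0.8000 2.0000]
After op 2 tick(2): ref=3.0000 raw=[3.7500 3.6000 2.4000 6.0000]
After op 3 tick(9): ref=12.0000 raw=[15.0000 14.4000 9.6000 24.0000]
After op 4 tick(8): ref=20.0000 raw=[25.0000 24.0000 16.0000 40.0000]
Wrap final raw readings (mod 12): 25.0000 mod 12 = 1.0000; 24.0000 mod 12 = 0.0000; 16.0000 mod 12 = 4.0000; 40.0000 mod 12 = 4.0000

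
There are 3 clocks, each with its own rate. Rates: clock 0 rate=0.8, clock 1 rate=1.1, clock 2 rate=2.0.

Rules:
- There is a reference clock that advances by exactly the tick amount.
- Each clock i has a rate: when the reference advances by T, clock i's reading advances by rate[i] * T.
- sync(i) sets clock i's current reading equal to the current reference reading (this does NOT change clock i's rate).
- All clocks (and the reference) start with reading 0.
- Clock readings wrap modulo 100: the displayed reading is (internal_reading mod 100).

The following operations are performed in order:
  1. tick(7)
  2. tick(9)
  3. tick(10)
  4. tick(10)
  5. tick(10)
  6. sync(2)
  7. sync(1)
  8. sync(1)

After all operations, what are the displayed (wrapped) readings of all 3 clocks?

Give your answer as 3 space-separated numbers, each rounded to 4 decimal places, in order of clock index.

Answer: 36.8000 46.0000 46.0000

Derivation:
After op 1 tick(7): ref=7.0000 raw=[5.6000 7.7000 14.0000]
After op 2 tick(9): ref=16.0000 raw=[12.8000 17.6000 32.0000]
After op 3 tick(10): ref=26.0000 raw=[20.8000 28.6000 52.0000]
After op 4 tick(10): ref=36.0000 raw=[28.8000 39.6000 72.0000]
After op 5 tick(10): ref=46.0000 raw=[36.8000 50.6000 92.0000]
After op 6 sync(2): ref=46.0000 raw=[36.8000 50.6000 46.0000]
After op 7 sync(1): ref=46.0000 raw=[36.8000 46.0000 46.0000]
After op 8 sync(1): ref=46.0000 raw=[36.8000 46.0000 46.0000]
Wrap final raw readings (mod 100): 36.8000 mod 100 = 36.8000; 46.0000 mod 100 = 46.0000; 46.0000 mod 100 = 46.0000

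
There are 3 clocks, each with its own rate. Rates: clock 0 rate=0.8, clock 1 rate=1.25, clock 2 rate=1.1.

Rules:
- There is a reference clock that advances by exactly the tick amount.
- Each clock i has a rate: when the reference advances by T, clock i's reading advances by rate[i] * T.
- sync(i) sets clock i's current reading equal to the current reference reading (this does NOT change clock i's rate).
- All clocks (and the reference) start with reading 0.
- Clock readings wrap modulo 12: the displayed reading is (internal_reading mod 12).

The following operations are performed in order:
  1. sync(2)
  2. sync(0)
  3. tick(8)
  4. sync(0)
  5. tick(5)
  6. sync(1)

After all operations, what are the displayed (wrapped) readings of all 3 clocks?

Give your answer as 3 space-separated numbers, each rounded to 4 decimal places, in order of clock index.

After op 1 sync(2): ref=0.0000 raw=[0.0000 0.0000 0.0000]
After op 2 sync(0): ref=0.0000 raw=[0.0000 0.0000 0.0000]
After op 3 tick(8): ref=8.0000 raw=[6.4000 10.0000 8.8000]
After op 4 sync(0): ref=8.0000 raw=[8.0000 10.0000 8.8000]
After op 5 tick(5): ref=13.0000 raw=[12.0000 16.2500 14.3000]
After op 6 sync(1): ref=13.0000 raw=[12.0000 13.0000 14.3000]
Wrap final raw readings (mod 12): 12.0000 mod 12 = 0.0000; 13.0000 mod 12 = 1.0000; 14.3000 mod 12 = 2.3000

Answer: 0.0000 1.0000 2.3000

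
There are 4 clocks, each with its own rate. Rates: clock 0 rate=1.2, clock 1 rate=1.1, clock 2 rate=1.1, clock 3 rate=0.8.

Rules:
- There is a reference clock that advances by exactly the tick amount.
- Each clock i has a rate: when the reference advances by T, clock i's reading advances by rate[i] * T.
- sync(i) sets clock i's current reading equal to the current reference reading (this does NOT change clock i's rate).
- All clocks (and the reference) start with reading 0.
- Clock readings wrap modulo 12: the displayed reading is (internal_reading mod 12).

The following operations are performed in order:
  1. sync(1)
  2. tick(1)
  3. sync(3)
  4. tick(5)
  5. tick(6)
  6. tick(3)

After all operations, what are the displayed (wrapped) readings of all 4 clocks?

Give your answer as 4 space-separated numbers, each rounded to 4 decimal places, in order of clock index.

Answer: 6.0000 4.5000 4.5000 0.2000

Derivation:
After op 1 sync(1): ref=0.0000 raw=[0.0000 0.0000 0.0000 0.0000]
After op 2 tick(1): ref=1.0000 raw=[1.2000 1.1000 1.1000 0.8000]
After op 3 sync(3): ref=1.0000 raw=[1.2000 1.1000 1.1000 1.0000]
After op 4 tick(5): ref=6.0000 raw=[7.2000 6.6000 6.6000 5.0000]
After op 5 tick(6): ref=12.0000 raw=[14.4000 13.2000 13.2000 9.8000]
After op 6 tick(3): ref=15.0000 raw=[18.0000 16.5000 16.5000 12.2000]
Wrap final raw readings (mod 12): 18.0000 mod 12 = 6.0000; 16.5000 mod 12 = 4.5000; 16.5000 mod 12 = 4.5000; 12.2000 mod 12 = 0.2000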